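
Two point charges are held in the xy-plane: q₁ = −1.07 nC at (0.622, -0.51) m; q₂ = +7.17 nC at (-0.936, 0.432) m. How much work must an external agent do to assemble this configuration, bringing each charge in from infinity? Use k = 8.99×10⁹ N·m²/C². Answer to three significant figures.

The assembly work is the sum of pairwise potential energies, U = Σ_{i<j} kqᵢqⱼ/rᵢⱼ.
Pair separations: r₁₂ = 1.82 m.
U = (-3.79×10⁻⁸) = -3.79×10⁻⁸ J.

-3.79×10⁻⁸ J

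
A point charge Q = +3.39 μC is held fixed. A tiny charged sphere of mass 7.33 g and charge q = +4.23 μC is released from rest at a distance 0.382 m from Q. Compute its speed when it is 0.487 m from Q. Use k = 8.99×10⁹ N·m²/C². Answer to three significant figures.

4.46 m/s

Only the electrostatic force acts, so mechanical energy is conserved: ½mv² = U₁ − U₂ = kQq(1/r₁ − 1/r₂).
U₁ − U₂ = (8.99×10⁹ N·m²/C²)(3.39×10⁻⁶ C)(4.23×10⁻⁶ C)(1/0.382 − 1/0.487) = 0.0728 J.
v = √(2·0.0728/7.33×10⁻³) = 4.46 m/s.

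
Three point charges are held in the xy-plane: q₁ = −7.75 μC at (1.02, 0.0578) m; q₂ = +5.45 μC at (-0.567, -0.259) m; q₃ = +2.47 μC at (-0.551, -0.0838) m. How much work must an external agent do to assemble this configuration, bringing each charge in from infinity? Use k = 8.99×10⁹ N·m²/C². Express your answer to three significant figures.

The assembly work is the sum of pairwise potential energies, U = Σ_{i<j} kqᵢqⱼ/rᵢⱼ.
Pair separations: r₁₂ = 1.62 m, r₁₃ = 1.58 m, r₂₃ = 0.176 m.
U = (-0.235) + (-0.109) + (0.688) = 0.344 J.

0.344 J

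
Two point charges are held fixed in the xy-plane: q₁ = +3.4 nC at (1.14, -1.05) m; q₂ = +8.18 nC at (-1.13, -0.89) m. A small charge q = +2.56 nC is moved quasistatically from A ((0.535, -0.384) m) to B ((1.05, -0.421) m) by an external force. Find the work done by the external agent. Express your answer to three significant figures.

For quasistatic motion the external work equals the change in potential energy: W_ext = qΔV = q(V_B − V_A).
At A: distances to the source charges are 0.900 m, 1.74 m; V_A = Σ kqᵢ/rᵢ = 76.2 V.
At B: distances to the source charges are 0.635 m, 2.23 m; V_B = Σ kqᵢ/rᵢ = 81.1 V.
ΔV = V_B − V_A = 4.85 V.
W_ext = qΔV = (2.56×10⁻⁹ C)(4.85 V) = 1.24×10⁻⁸ J.

1.24×10⁻⁸ J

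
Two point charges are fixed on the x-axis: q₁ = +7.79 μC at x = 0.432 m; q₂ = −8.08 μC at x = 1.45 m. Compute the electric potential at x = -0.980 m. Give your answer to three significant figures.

The total potential is the scalar sum of each charge's contribution, V = Σ kqᵢ/rᵢ.
Distances from the field point to each charge: r₁ = 1.41 m, r₂ = 2.43 m.
V = k[(7.79×10⁻⁶)/(1.41) + (-8.08×10⁻⁶)/(2.43)] = 1.97×10⁴ V.

1.97×10⁴ V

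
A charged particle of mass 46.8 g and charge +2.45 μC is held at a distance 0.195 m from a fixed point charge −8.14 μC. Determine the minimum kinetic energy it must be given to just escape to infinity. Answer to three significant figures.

0.919 J

To just escape, total mechanical energy must reach zero at infinity: ½mv²_min + U = 0, so ½mv²_min = −U = |kQq|/r.
|U| = |kQq|/r = (8.99×10⁹ N·m²/C²)(8.14×10⁻⁶)(2.45×10⁻⁶)/(0.195) = 0.919 J.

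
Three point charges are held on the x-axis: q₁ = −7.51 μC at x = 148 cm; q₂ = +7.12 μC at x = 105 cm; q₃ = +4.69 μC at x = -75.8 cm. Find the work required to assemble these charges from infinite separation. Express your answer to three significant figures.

The work to assemble the configuration equals its total potential energy, U = Σ kqᵢqⱼ/rᵢⱼ over all pairs.
Pair separations: r₁₂ = 0.430 m, r₁₃ = 2.24 m, r₂₃ = 1.81 m.
U = (-1.12) + (-0.141) + (0.166) = -1.09 J.

-1.09 J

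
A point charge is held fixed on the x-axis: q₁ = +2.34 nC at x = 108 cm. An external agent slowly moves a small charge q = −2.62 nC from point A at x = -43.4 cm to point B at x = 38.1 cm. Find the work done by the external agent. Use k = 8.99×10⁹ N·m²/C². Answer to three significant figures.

For quasistatic motion the external work equals the change in potential energy: W_ext = qΔV = q(V_B − V_A).
At A: distance to the source charge is 1.51 m; V_A = kq₁/r = 13.9 V.
At B: distance to the source charge is 0.699 m; V_B = kq₁/r = 30.1 V.
ΔV = V_B − V_A = 16.2 V.
W_ext = qΔV = (-2.62×10⁻⁹ C)(16.2 V) = -4.24×10⁻⁸ J.

-4.24×10⁻⁸ J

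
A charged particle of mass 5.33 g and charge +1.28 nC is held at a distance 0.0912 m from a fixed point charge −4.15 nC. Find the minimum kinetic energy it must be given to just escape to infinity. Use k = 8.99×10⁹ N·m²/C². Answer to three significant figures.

5.24×10⁻⁷ J

To just escape, total mechanical energy must reach zero at infinity: ½mv²_min + U = 0, so ½mv²_min = −U = |kQq|/r.
|U| = |kQq|/r = (8.99×10⁹ N·m²/C²)(4.15×10⁻⁹)(1.28×10⁻⁹)/(0.0912) = 5.24×10⁻⁷ J.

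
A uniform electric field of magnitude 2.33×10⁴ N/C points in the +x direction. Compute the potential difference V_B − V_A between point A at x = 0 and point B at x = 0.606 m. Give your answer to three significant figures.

-1.41×10⁴ V

In a uniform field, potential decreases in the direction of E: V_B − V_A = −E·Δx.
V_B − V_A = −(2.33×10⁴ V/m)(0.606 m) = -1.41×10⁴ V.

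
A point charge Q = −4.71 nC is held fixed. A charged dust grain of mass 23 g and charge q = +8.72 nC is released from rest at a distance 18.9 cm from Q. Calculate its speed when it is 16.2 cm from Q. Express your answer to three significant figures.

5.32×10⁻³ m/s

Only the electrostatic force acts, so mechanical energy is conserved: ½mv² = U₁ − U₂ = kQq(1/r₁ − 1/r₂).
U₁ − U₂ = (8.99×10⁹ N·m²/C²)(-4.71×10⁻⁹ C)(8.72×10⁻⁹ C)(1/0.189 − 1/0.162) = 3.26×10⁻⁷ J.
v = √(2·3.26×10⁻⁷/0.0230) = 5.32×10⁻³ m/s.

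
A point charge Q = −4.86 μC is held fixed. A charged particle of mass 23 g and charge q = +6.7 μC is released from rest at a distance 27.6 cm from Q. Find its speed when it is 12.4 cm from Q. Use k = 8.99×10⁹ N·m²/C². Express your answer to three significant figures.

Only the electrostatic force acts, so mechanical energy is conserved: ½mv² = U₁ − U₂ = kQq(1/r₁ − 1/r₂).
U₁ − U₂ = (8.99×10⁹ N·m²/C²)(-4.86×10⁻⁶ C)(6.70×10⁻⁶ C)(1/0.276 − 1/0.124) = 1.30 J.
v = √(2·1.30/0.0230) = 10.6 m/s.

10.6 m/s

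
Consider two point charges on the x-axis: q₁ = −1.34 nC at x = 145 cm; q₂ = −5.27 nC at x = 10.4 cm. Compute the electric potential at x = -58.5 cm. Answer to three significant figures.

Electric potential is a scalar, so the contributions from each charge add algebraically: V = Σ kqᵢ/rᵢ.
Distances from the field point to each charge: r₁ = 2.04 m, r₂ = 0.689 m.
V = k[(-1.34×10⁻⁹)/(2.04) + (-5.27×10⁻⁹)/(0.689)] = -74.7 V.

-74.7 V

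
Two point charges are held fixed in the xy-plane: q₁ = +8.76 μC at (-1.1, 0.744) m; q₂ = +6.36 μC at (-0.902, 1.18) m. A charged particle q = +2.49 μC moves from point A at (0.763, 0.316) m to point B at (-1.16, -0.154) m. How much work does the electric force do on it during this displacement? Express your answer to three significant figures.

-0.144 J

The work done by the electric force is W_field = −ΔU = −q(V_B − V_A) = q(V_A − V_B).
At A: distances to the source charges are 1.91 m, 1.88 m; V_A = Σ kqᵢ/rᵢ = 7.17×10⁴ V.
At B: distances to the source charges are 0.900 m, 1.36 m; V_B = Σ kqᵢ/rᵢ = 1.30×10⁵ V.
ΔV = V_B − V_A = 5.79×10⁴ V.
W_field = −qΔV = −(2.49×10⁻⁶ C)(5.79×10⁴ V) = -0.144 J.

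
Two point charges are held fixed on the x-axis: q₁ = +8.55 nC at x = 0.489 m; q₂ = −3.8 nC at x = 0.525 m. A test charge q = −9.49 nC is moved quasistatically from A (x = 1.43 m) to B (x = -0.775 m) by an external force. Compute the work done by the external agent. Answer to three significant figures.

For quasistatic motion the external work equals the change in potential energy: W_ext = qΔV = q(V_B − V_A).
At A: distances to the source charges are 0.941 m, 0.905 m; V_A = Σ kqᵢ/rᵢ = 43.9 V.
At B: distances to the source charges are 1.26 m, 1.30 m; V_B = Σ kqᵢ/rᵢ = 34.5 V.
ΔV = V_B − V_A = -9.40 V.
W_ext = qΔV = (-9.49×10⁻⁹ C)(-9.40 V) = 8.92×10⁻⁸ J.

8.92×10⁻⁸ J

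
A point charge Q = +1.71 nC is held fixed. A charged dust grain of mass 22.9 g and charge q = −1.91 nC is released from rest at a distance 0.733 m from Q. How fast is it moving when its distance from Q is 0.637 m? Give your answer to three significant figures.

7.26×10⁻⁴ m/s

Only the electrostatic force acts, so mechanical energy is conserved: ½mv² = U₁ − U₂ = kQq(1/r₁ − 1/r₂).
U₁ − U₂ = (8.99×10⁹ N·m²/C²)(1.71×10⁻⁹ C)(-1.91×10⁻⁹ C)(1/0.733 − 1/0.637) = 6.04×10⁻⁹ J.
v = √(2·6.04×10⁻⁹/0.0229) = 7.26×10⁻⁴ m/s.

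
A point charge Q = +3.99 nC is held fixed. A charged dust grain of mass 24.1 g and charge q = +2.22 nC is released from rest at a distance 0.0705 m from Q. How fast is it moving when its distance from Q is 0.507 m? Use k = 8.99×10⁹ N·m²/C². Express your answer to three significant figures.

8.98×10⁻³ m/s

Only the electrostatic force acts, so mechanical energy is conserved: ½mv² = U₁ − U₂ = kQq(1/r₁ − 1/r₂).
U₁ − U₂ = (8.99×10⁹ N·m²/C²)(3.99×10⁻⁹ C)(2.22×10⁻⁹ C)(1/0.0705 − 1/0.507) = 9.72×10⁻⁷ J.
v = √(2·9.72×10⁻⁷/0.0241) = 8.98×10⁻³ m/s.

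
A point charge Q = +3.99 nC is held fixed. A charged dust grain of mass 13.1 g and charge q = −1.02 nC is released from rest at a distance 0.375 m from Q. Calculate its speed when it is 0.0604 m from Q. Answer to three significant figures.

8.81×10⁻³ m/s

Only the electrostatic force acts, so mechanical energy is conserved: ½mv² = U₁ − U₂ = kQq(1/r₁ − 1/r₂).
U₁ − U₂ = (8.99×10⁹ N·m²/C²)(3.99×10⁻⁹ C)(-1.02×10⁻⁹ C)(1/0.375 − 1/0.0604) = 5.08×10⁻⁷ J.
v = √(2·5.08×10⁻⁷/0.0131) = 8.81×10⁻³ m/s.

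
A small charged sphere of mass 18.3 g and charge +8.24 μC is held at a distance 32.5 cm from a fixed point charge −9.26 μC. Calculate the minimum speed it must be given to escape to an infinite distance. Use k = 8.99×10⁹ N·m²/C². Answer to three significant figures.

15.2 m/s

To just escape, total mechanical energy must reach zero at infinity: ½mv²_min + U = 0, so ½mv²_min = −U = |kQq|/r.
|U| = |kQq|/r = (8.99×10⁹ N·m²/C²)(9.26×10⁻⁶)(8.24×10⁻⁶)/(0.325) = 2.11 J.
v_min = √(2|U|/m) = √(2·2.11/0.0183) = 15.2 m/s.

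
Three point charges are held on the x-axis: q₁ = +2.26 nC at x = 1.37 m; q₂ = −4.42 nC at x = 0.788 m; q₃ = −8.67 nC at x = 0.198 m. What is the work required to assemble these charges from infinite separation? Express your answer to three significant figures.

2.79×10⁻⁷ J

The work to assemble the configuration equals its total potential energy, U = Σ kqᵢqⱼ/rᵢⱼ over all pairs.
Pair separations: r₁₂ = 0.582 m, r₁₃ = 1.17 m, r₂₃ = 0.590 m.
U = (-1.54×10⁻⁷) + (-1.50×10⁻⁷) + (5.84×10⁻⁷) = 2.79×10⁻⁷ J.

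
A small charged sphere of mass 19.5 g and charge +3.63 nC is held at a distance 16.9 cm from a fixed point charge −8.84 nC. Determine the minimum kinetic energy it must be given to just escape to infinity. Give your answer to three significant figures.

To just escape, total mechanical energy must reach zero at infinity: ½mv²_min + U = 0, so ½mv²_min = −U = |kQq|/r.
|U| = |kQq|/r = (8.99×10⁹ N·m²/C²)(8.84×10⁻⁹)(3.63×10⁻⁹)/(0.169) = 1.71×10⁻⁶ J.

1.71×10⁻⁶ J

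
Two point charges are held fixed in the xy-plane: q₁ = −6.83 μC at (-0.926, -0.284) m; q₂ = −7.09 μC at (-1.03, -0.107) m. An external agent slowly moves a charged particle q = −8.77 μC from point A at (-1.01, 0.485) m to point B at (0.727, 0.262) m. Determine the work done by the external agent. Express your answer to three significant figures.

-1.02 J

For quasistatic motion the external work equals the change in potential energy: W_ext = qΔV = q(V_B − V_A).
At A: distances to the source charges are 0.774 m, 0.592 m; V_A = Σ kqᵢ/rᵢ = -1.87×10⁵ V.
At B: distances to the source charges are 1.74 m, 1.80 m; V_B = Σ kqᵢ/rᵢ = -7.08×10⁴ V.
ΔV = V_B − V_A = 1.16×10⁵ V.
W_ext = qΔV = (-8.77×10⁻⁶ C)(1.16×10⁵ V) = -1.02 J.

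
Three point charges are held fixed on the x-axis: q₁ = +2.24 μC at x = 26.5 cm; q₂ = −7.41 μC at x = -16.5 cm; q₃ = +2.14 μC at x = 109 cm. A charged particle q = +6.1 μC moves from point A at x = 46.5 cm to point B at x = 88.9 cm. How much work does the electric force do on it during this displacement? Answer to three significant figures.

The work done by the electric force is W_field = −ΔU = −q(V_B − V_A) = q(V_A − V_B).
At A: distances to the source charges are 0.200 m, 0.630 m, 0.625 m; V_A = Σ kqᵢ/rᵢ = 2.57×10⁴ V.
At B: distances to the source charges are 0.624 m, 1.05 m, 0.201 m; V_B = Σ kqᵢ/rᵢ = 6.48×10⁴ V.
ΔV = V_B − V_A = 3.91×10⁴ V.
W_field = −qΔV = −(6.10×10⁻⁶ C)(3.91×10⁴ V) = -0.238 J.

-0.238 J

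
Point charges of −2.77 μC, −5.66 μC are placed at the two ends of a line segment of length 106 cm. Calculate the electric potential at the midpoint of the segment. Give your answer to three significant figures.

The total potential is the scalar sum of each charge's contribution, V = Σ kqᵢ/rᵢ.
Each charge is 0.530 m from the midpoint.
V = k[(-2.77×10⁻⁶)/(0.530) + (-5.66×10⁻⁶)/(0.530)] = -1.43×10⁵ V.

-1.43×10⁵ V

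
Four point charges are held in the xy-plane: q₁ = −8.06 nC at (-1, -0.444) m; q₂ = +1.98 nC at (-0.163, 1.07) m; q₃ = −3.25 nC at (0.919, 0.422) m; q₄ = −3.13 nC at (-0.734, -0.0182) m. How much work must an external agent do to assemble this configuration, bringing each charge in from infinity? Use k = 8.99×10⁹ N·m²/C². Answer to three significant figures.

4.43×10⁻⁷ J

The assembly work is the sum of pairwise potential energies, U = Σ_{i<j} kqᵢqⱼ/rᵢⱼ.
Pair separations: r₁₂ = 1.73 m, r₁₃ = 2.11 m, r₁₄ = 0.502 m, r₂₃ = 1.26 m, r₂₄ = 1.23 m, r₃₄ = 1.71 m.
Summing all 6 pair terms gives U = 4.43×10⁻⁷ J.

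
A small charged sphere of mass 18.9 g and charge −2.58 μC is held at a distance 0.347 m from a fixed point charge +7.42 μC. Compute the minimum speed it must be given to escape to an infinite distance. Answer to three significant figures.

7.24 m/s

To just escape, total mechanical energy must reach zero at infinity: ½mv²_min + U = 0, so ½mv²_min = −U = |kQq|/r.
|U| = |kQq|/r = (8.99×10⁹ N·m²/C²)(7.42×10⁻⁶)(2.58×10⁻⁶)/(0.347) = 0.496 J.
v_min = √(2|U|/m) = √(2·0.496/0.0189) = 7.24 m/s.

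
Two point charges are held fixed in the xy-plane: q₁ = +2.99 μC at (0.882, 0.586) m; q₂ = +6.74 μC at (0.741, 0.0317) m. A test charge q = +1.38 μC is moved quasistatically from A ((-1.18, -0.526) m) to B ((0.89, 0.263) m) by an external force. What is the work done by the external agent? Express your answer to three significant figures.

For quasistatic motion the external work equals the change in potential energy: W_ext = qΔV = q(V_B − V_A).
At A: distances to the source charges are 2.34 m, 2.00 m; V_A = Σ kqᵢ/rᵢ = 4.18×10⁴ V.
At B: distances to the source charges are 0.323 m, 0.275 m; V_B = Σ kqᵢ/rᵢ = 3.03×10⁵ V.
ΔV = V_B − V_A = 2.62×10⁵ V.
W_ext = qΔV = (1.38×10⁻⁶ C)(2.62×10⁵ V) = 0.361 J.

0.361 J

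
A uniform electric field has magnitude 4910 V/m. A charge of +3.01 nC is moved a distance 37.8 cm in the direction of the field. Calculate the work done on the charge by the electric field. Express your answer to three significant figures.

The potential change for a displacement 37.8 cm in the direction of the field is ΔV = −Ed = -1860 V.
W_field = −qΔV = 5.59×10⁻⁶ J.

5.59×10⁻⁶ J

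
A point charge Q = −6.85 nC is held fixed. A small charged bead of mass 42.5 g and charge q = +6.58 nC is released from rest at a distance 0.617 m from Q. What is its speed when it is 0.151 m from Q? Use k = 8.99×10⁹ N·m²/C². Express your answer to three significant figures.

9.77×10⁻³ m/s

Only the electrostatic force acts, so mechanical energy is conserved: ½mv² = U₁ − U₂ = kQq(1/r₁ − 1/r₂).
U₁ − U₂ = (8.99×10⁹ N·m²/C²)(-6.85×10⁻⁹ C)(6.58×10⁻⁹ C)(1/0.617 − 1/0.151) = 2.03×10⁻⁶ J.
v = √(2·2.03×10⁻⁶/0.0425) = 9.77×10⁻³ m/s.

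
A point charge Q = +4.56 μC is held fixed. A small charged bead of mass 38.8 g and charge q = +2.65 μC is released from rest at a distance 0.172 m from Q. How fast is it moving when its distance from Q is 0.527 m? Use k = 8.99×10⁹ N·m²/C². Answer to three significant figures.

Only the electrostatic force acts, so mechanical energy is conserved: ½mv² = U₁ − U₂ = kQq(1/r₁ − 1/r₂).
U₁ − U₂ = (8.99×10⁹ N·m²/C²)(4.56×10⁻⁶ C)(2.65×10⁻⁶ C)(1/0.172 − 1/0.527) = 0.425 J.
v = √(2·0.425/0.0388) = 4.68 m/s.

4.68 m/s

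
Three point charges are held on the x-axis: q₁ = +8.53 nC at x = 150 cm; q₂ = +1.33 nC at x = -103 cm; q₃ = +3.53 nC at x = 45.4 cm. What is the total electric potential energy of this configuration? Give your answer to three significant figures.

The work to assemble the configuration equals its total potential energy, U = Σ kqᵢqⱼ/rᵢⱼ over all pairs.
Pair separations: r₁₂ = 2.53 m, r₁₃ = 1.05 m, r₂₃ = 1.48 m.
U = (4.03×10⁻⁸) + (2.59×10⁻⁷) + (2.84×10⁻⁸) = 3.28×10⁻⁷ J.

3.28×10⁻⁷ J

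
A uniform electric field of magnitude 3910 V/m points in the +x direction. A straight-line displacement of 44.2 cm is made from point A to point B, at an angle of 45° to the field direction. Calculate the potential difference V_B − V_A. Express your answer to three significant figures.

-1220 V

Only the component of displacement along E changes the potential: ΔV = −E·d·cosθ.
ΔV = −(3910 V/m)(0.442 m)cos45° = -1220 V.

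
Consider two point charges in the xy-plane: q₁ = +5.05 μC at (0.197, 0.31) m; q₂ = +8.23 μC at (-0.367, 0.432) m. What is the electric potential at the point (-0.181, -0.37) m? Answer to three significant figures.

Electric potential is a scalar, so the contributions from each charge add algebraically: V = Σ kqᵢ/rᵢ.
Distances from the field point to each charge: r₁ = 0.778 m, r₂ = 0.823 m.
V = k[(5.05×10⁻⁶)/(0.778) + (8.23×10⁻⁶)/(0.823)] = 1.48×10⁵ V.

1.48×10⁵ V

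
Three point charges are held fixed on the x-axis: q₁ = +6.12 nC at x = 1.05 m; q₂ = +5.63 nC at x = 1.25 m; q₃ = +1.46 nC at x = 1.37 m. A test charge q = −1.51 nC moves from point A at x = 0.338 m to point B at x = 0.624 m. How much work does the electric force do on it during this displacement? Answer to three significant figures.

1.24×10⁻⁷ J

The work done by the electric force is W_field = −ΔU = −q(V_B − V_A) = q(V_A − V_B).
At A: distances to the source charges are 0.712 m, 0.912 m, 1.03 m; V_A = Σ kqᵢ/rᵢ = 145 V.
At B: distances to the source charges are 0.426 m, 0.626 m, 0.746 m; V_B = Σ kqᵢ/rᵢ = 228 V.
ΔV = V_B − V_A = 82.1 V.
W_field = −qΔV = −(-1.51×10⁻⁹ C)(82.1 V) = 1.24×10⁻⁷ J.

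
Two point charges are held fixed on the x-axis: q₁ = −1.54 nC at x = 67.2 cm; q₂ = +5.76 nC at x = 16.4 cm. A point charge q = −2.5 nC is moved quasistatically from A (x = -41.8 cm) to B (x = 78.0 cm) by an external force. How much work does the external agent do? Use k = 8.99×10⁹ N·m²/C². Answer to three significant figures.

For quasistatic motion the external work equals the change in potential energy: W_ext = qΔV = q(V_B − V_A).
At A: distances to the source charges are 1.09 m, 0.582 m; V_A = Σ kqᵢ/rᵢ = 76.3 V.
At B: distances to the source charges are 0.108 m, 0.616 m; V_B = Σ kqᵢ/rᵢ = -44.1 V.
ΔV = V_B − V_A = -120 V.
W_ext = qΔV = (-2.50×10⁻⁹ C)(-120 V) = 3.01×10⁻⁷ J.

3.01×10⁻⁷ J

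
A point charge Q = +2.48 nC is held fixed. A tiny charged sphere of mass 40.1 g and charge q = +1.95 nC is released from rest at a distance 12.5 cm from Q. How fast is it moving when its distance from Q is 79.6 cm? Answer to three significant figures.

Only the electrostatic force acts, so mechanical energy is conserved: ½mv² = U₁ − U₂ = kQq(1/r₁ − 1/r₂).
U₁ − U₂ = (8.99×10⁹ N·m²/C²)(2.48×10⁻⁹ C)(1.95×10⁻⁹ C)(1/0.125 − 1/0.796) = 2.93×10⁻⁷ J.
v = √(2·2.93×10⁻⁷/0.0401) = 3.82×10⁻³ m/s.

3.82×10⁻³ m/s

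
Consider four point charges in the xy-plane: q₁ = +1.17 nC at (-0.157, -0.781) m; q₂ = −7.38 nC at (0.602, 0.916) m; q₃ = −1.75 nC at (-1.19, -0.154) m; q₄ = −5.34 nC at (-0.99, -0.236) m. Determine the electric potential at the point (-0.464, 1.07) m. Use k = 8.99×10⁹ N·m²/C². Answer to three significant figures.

Electric potential is a scalar, so the contributions from each charge add algebraically: V = Σ kqᵢ/rᵢ.
Distances from the field point to each charge: r₁ = 1.88 m, r₂ = 1.08 m, r₃ = 1.42 m, r₄ = 1.41 m.
V = k[(1.17×10⁻⁹)/(1.88) + (-7.38×10⁻⁹)/(1.08) + (-1.75×10⁻⁹)/(1.42) + (-5.34×10⁻⁹)/(1.41)] = -101 V.

-101 V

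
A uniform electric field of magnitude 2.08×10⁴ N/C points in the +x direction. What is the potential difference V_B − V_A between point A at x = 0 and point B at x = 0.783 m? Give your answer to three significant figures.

In a uniform field, potential decreases in the direction of E: V_B − V_A = −E·Δx.
V_B − V_A = −(2.08×10⁴ V/m)(0.783 m) = -1.63×10⁴ V.

-1.63×10⁴ V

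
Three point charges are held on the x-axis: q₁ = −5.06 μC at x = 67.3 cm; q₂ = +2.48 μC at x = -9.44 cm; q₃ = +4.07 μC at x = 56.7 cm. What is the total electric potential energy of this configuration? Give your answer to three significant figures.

-1.76 J

The assembly work is the sum of pairwise potential energies, U = Σ_{i<j} kqᵢqⱼ/rᵢⱼ.
Pair separations: r₁₂ = 0.767 m, r₁₃ = 0.106 m, r₂₃ = 0.661 m.
U = (-0.147) + (-1.75) + (0.137) = -1.76 J.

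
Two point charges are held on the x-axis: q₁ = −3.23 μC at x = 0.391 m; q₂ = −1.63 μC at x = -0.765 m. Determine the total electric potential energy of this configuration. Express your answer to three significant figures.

The assembly work is the sum of pairwise potential energies, U = Σ_{i<j} kqᵢqⱼ/rᵢⱼ.
Pair separations: r₁₂ = 1.16 m.
U = (0.0409) = 0.0409 J.

0.0409 J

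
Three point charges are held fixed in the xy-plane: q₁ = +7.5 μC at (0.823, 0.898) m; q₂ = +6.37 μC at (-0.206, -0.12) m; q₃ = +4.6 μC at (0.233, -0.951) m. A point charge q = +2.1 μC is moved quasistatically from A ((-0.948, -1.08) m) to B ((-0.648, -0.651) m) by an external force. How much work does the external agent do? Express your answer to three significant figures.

0.108 J

For quasistatic motion the external work equals the change in potential energy: W_ext = qΔV = q(V_B − V_A).
At A: distances to the source charges are 2.65 m, 1.21 m, 1.19 m; V_A = Σ kqᵢ/rᵢ = 1.07×10⁵ V.
At B: distances to the source charges are 2.14 m, 0.691 m, 0.931 m; V_B = Σ kqᵢ/rᵢ = 1.59×10⁵ V.
ΔV = V_B − V_A = 5.15×10⁴ V.
W_ext = qΔV = (2.10×10⁻⁶ C)(5.15×10⁴ V) = 0.108 J.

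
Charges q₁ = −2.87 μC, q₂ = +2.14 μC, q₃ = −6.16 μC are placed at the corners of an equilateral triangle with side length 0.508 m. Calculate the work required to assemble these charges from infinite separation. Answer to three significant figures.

-0.0291 J

The work to assemble the configuration equals its total potential energy, U = Σ kqᵢqⱼ/rᵢⱼ over all pairs.
All three pair separations equal the side length, 0.508 m.
U = (-0.109) + (0.313) + (-0.233) = -0.0291 J.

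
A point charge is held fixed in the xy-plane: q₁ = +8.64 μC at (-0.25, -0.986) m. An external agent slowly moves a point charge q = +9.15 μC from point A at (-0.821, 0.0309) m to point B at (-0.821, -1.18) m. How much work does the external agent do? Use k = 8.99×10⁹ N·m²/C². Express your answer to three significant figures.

For quasistatic motion the external work equals the change in potential energy: W_ext = qΔV = q(V_B − V_A).
At A: distance to the source charge is 1.17 m; V_A = kq₁/r = 6.66×10⁴ V.
At B: distance to the source charge is 0.603 m; V_B = kq₁/r = 1.29×10⁵ V.
ΔV = V_B − V_A = 6.22×10⁴ V.
W_ext = qΔV = (9.15×10⁻⁶ C)(6.22×10⁴ V) = 0.569 J.

0.569 J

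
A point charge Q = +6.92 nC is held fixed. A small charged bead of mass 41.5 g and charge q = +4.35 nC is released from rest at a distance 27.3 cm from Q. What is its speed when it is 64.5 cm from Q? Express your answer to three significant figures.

Only the electrostatic force acts, so mechanical energy is conserved: ½mv² = U₁ − U₂ = kQq(1/r₁ − 1/r₂).
U₁ − U₂ = (8.99×10⁹ N·m²/C²)(6.92×10⁻⁹ C)(4.35×10⁻⁹ C)(1/0.273 − 1/0.645) = 5.72×10⁻⁷ J.
v = √(2·5.72×10⁻⁷/0.0415) = 5.25×10⁻³ m/s.

5.25×10⁻³ m/s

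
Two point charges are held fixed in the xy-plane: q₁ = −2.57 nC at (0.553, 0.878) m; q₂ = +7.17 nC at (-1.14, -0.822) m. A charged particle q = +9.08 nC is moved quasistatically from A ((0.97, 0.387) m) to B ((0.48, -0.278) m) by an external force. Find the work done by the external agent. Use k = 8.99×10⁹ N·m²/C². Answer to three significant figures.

2.46×10⁻⁷ J

For quasistatic motion the external work equals the change in potential energy: W_ext = qΔV = q(V_B − V_A).
At A: distances to the source charges are 0.644 m, 2.43 m; V_A = Σ kqᵢ/rᵢ = -9.36 V.
At B: distances to the source charges are 1.16 m, 1.71 m; V_B = Σ kqᵢ/rᵢ = 17.8 V.
ΔV = V_B − V_A = 27.1 V.
W_ext = qΔV = (9.08×10⁻⁹ C)(27.1 V) = 2.46×10⁻⁷ J.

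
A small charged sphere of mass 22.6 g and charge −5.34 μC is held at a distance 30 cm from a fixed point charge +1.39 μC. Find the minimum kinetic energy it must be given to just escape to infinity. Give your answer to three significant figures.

To just escape, total mechanical energy must reach zero at infinity: ½mv²_min + U = 0, so ½mv²_min = −U = |kQq|/r.
|U| = |kQq|/r = (8.99×10⁹ N·m²/C²)(1.39×10⁻⁶)(5.34×10⁻⁶)/(0.300) = 0.222 J.

0.222 J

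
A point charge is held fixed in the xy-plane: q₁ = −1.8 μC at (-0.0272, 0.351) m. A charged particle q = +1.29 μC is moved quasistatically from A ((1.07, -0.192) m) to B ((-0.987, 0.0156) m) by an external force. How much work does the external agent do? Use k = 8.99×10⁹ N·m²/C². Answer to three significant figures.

-3.48×10⁻³ J

For quasistatic motion the external work equals the change in potential energy: W_ext = qΔV = q(V_B − V_A).
At A: distance to the source charge is 1.22 m; V_A = kq₁/r = -1.32×10⁴ V.
At B: distance to the source charge is 1.02 m; V_B = kq₁/r = -1.59×10⁴ V.
ΔV = V_B − V_A = -2700 V.
W_ext = qΔV = (1.29×10⁻⁶ C)(-2700 V) = -3.48×10⁻³ J.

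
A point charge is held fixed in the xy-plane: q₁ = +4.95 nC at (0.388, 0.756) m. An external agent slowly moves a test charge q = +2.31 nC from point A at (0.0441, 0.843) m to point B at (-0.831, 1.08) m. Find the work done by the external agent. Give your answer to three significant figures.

-2.08×10⁻⁷ J

For quasistatic motion the external work equals the change in potential energy: W_ext = qΔV = q(V_B − V_A).
At A: distance to the source charge is 0.355 m; V_A = kq₁/r = 125 V.
At B: distance to the source charge is 1.26 m; V_B = kq₁/r = 35.3 V.
ΔV = V_B − V_A = -90.2 V.
W_ext = qΔV = (2.31×10⁻⁹ C)(-90.2 V) = -2.08×10⁻⁷ J.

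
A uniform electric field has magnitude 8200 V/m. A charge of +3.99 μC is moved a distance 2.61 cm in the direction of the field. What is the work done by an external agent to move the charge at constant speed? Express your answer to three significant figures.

The potential change for a displacement 2.61 cm in the direction of the field is ΔV = −Ed = -214 V.
W_ext = qΔV = -8.54×10⁻⁴ J.

-8.54×10⁻⁴ J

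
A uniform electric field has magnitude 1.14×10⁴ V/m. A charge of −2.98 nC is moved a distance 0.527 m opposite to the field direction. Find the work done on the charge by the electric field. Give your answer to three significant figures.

The potential change for a displacement 0.527 m opposite to the field direction is ΔV = +Ed = 6010 V.
W_field = −qΔV = 1.79×10⁻⁵ J.

1.79×10⁻⁵ J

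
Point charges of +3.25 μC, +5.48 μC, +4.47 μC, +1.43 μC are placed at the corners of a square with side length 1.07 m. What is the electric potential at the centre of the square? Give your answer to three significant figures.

Electric potential is a scalar, so the contributions from each charge add algebraically: V = Σ kqᵢ/rᵢ.
The distance from each corner to the centre is a√2/2 = 0.757 m.
V = k[(3.25×10⁻⁶)/(0.757) + (5.48×10⁻⁶)/(0.757) + (4.47×10⁻⁶)/(0.757) + (1.43×10⁻⁶)/(0.757)] = 1.74×10⁵ V.

1.74×10⁵ V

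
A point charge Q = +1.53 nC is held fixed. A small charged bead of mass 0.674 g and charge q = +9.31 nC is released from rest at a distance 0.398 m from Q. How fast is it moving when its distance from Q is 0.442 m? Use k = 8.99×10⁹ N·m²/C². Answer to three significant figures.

Only the electrostatic force acts, so mechanical energy is conserved: ½mv² = U₁ − U₂ = kQq(1/r₁ − 1/r₂).
U₁ − U₂ = (8.99×10⁹ N·m²/C²)(1.53×10⁻⁹ C)(9.31×10⁻⁹ C)(1/0.398 − 1/0.442) = 3.20×10⁻⁸ J.
v = √(2·3.20×10⁻⁸/6.74×10⁻⁴) = 9.75×10⁻³ m/s.

9.75×10⁻³ m/s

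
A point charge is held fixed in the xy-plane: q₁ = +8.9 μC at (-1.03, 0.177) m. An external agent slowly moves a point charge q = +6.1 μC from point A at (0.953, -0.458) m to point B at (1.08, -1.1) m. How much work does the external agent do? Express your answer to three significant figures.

For quasistatic motion the external work equals the change in potential energy: W_ext = qΔV = q(V_B − V_A).
At A: distance to the source charge is 2.08 m; V_A = kq₁/r = 3.84×10⁴ V.
At B: distance to the source charge is 2.47 m; V_B = kq₁/r = 3.24×10⁴ V.
ΔV = V_B − V_A = -5990 V.
W_ext = qΔV = (6.10×10⁻⁶ C)(-5990 V) = -0.0365 J.

-0.0365 J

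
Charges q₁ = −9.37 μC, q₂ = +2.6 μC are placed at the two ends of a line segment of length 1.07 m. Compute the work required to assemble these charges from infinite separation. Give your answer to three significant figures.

-0.205 J

The assembly work is the sum of pairwise potential energies, U = Σ_{i<j} kqᵢqⱼ/rᵢⱼ.
The separation is r = 1.07 m.
U = (-0.205) = -0.205 J.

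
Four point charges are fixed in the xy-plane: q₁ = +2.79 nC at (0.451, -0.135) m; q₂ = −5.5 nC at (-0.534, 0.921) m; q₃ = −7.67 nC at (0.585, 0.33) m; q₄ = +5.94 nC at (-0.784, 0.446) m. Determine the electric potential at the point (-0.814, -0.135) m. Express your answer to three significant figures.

Electric potential is a scalar, so the contributions from each charge add algebraically: V = Σ kqᵢ/rᵢ.
Distances from the field point to each charge: r₁ = 1.26 m, r₂ = 1.09 m, r₃ = 1.47 m, r₄ = 0.582 m.
V = k[(2.79×10⁻⁹)/(1.26) + (-5.50×10⁻⁹)/(1.09) + (-7.67×10⁻⁹)/(1.47) + (5.94×10⁻⁹)/(0.582)] = 19.6 V.

19.6 V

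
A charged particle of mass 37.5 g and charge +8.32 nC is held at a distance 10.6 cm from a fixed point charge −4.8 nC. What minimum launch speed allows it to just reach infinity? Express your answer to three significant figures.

0.0134 m/s

To just escape, total mechanical energy must reach zero at infinity: ½mv²_min + U = 0, so ½mv²_min = −U = |kQq|/r.
|U| = |kQq|/r = (8.99×10⁹ N·m²/C²)(4.80×10⁻⁹)(8.32×10⁻⁹)/(0.106) = 3.39×10⁻⁶ J.
v_min = √(2|U|/m) = √(2·3.39×10⁻⁶/0.0375) = 0.0134 m/s.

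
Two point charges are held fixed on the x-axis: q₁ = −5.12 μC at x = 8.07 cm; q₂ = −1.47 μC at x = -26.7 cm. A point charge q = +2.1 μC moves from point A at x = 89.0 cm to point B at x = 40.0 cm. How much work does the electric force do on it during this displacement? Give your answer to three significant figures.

0.201 J

The work done by the electric force is W_field = −ΔU = −q(V_B − V_A) = q(V_A − V_B).
At A: distances to the source charges are 0.809 m, 1.16 m; V_A = Σ kqᵢ/rᵢ = -6.83×10⁴ V.
At B: distances to the source charges are 0.319 m, 0.667 m; V_B = Σ kqᵢ/rᵢ = -1.64×10⁵ V.
ΔV = V_B − V_A = -9.57×10⁴ V.
W_field = −qΔV = −(2.10×10⁻⁶ C)(-9.57×10⁴ V) = 0.201 J.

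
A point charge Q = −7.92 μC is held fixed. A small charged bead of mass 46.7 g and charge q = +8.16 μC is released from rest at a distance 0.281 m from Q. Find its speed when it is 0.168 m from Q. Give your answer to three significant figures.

Only the electrostatic force acts, so mechanical energy is conserved: ½mv² = U₁ − U₂ = kQq(1/r₁ − 1/r₂).
U₁ − U₂ = (8.99×10⁹ N·m²/C²)(-7.92×10⁻⁶ C)(8.16×10⁻⁶ C)(1/0.281 − 1/0.168) = 1.39 J.
v = √(2·1.39/0.0467) = 7.72 m/s.

7.72 m/s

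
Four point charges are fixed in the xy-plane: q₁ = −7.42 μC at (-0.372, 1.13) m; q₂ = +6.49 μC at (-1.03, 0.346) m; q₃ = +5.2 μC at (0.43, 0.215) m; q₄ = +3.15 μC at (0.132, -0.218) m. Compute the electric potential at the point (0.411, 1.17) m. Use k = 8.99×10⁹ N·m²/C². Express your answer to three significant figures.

1.90×10⁴ V

The total potential is the scalar sum of each charge's contribution, V = Σ kqᵢ/rᵢ.
Distances from the field point to each charge: r₁ = 0.784 m, r₂ = 1.66 m, r₃ = 0.955 m, r₄ = 1.42 m.
V = k[(-7.42×10⁻⁶)/(0.784) + (6.49×10⁻⁶)/(1.66) + (5.20×10⁻⁶)/(0.955) + (3.15×10⁻⁶)/(1.42)] = 1.90×10⁴ V.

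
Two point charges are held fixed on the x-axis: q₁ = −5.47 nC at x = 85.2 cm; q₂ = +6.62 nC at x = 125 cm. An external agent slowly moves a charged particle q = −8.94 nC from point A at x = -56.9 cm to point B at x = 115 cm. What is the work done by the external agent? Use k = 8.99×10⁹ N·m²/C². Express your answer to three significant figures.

For quasistatic motion the external work equals the change in potential energy: W_ext = qΔV = q(V_B − V_A).
At A: distances to the source charges are 1.42 m, 1.82 m; V_A = Σ kqᵢ/rᵢ = -1.89 V.
At B: distances to the source charges are 0.298 m, 0.100 m; V_B = Σ kqᵢ/rᵢ = 430 V.
ΔV = V_B − V_A = 432 V.
W_ext = qΔV = (-8.94×10⁻⁹ C)(432 V) = -3.86×10⁻⁶ J.

-3.86×10⁻⁶ J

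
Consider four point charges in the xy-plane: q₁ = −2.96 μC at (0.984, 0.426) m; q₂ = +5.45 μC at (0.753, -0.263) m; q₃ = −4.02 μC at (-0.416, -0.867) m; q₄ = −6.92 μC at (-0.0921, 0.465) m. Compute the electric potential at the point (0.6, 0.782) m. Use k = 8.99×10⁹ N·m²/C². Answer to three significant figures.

The total potential is the scalar sum of each charge's contribution, V = Σ kqᵢ/rᵢ.
Distances from the field point to each charge: r₁ = 0.524 m, r₂ = 1.06 m, r₃ = 1.94 m, r₄ = 0.761 m.
V = k[(-2.96×10⁻⁶)/(0.524) + (5.45×10⁻⁶)/(1.06) + (-4.02×10⁻⁶)/(1.94) + (-6.92×10⁻⁶)/(0.761)] = -1.05×10⁵ V.

-1.05×10⁵ V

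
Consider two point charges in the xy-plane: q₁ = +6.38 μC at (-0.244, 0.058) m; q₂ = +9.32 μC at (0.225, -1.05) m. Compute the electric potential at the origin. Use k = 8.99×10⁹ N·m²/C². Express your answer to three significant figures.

3.07×10⁵ V

Electric potential is a scalar, so the contributions from each charge add algebraically: V = Σ kqᵢ/rᵢ.
Distances from the field point to each charge: r₁ = 0.251 m, r₂ = 1.07 m.
V = k[(6.38×10⁻⁶)/(0.251) + (9.32×10⁻⁶)/(1.07)] = 3.07×10⁵ V.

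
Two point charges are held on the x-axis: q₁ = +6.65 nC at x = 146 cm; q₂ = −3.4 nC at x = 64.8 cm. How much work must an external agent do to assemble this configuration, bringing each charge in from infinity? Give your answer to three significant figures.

The work to assemble the configuration equals its total potential energy, U = Σ kqᵢqⱼ/rᵢⱼ over all pairs.
Pair separations: r₁₂ = 0.812 m.
U = (-2.50×10⁻⁷) = -2.50×10⁻⁷ J.

-2.50×10⁻⁷ J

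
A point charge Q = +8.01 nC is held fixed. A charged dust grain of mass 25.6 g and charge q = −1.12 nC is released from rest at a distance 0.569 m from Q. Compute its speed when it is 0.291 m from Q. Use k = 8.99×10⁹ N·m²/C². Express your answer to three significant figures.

Only the electrostatic force acts, so mechanical energy is conserved: ½mv² = U₁ − U₂ = kQq(1/r₁ − 1/r₂).
U₁ − U₂ = (8.99×10⁹ N·m²/C²)(8.01×10⁻⁹ C)(-1.12×10⁻⁹ C)(1/0.569 − 1/0.291) = 1.35×10⁻⁷ J.
v = √(2·1.35×10⁻⁷/0.0256) = 3.25×10⁻³ m/s.

3.25×10⁻³ m/s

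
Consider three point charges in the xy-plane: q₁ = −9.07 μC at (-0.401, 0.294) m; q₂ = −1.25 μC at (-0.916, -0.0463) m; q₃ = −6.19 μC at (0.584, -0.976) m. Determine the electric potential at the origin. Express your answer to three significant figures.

-2.25×10⁵ V

Electric potential is a scalar, so the contributions from each charge add algebraically: V = Σ kqᵢ/rᵢ.
Distances from the field point to each charge: r₁ = 0.497 m, r₂ = 0.917 m, r₃ = 1.14 m.
V = k[(-9.07×10⁻⁶)/(0.497) + (-1.25×10⁻⁶)/(0.917) + (-6.19×10⁻⁶)/(1.14)] = -2.25×10⁵ V.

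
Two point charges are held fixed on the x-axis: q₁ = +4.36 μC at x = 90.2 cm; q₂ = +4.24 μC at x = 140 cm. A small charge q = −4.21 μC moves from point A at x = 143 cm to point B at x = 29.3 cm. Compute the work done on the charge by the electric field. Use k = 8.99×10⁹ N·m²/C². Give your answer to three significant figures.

-5.25 J

The work done by the electric force is W_field = −ΔU = −q(V_B − V_A) = q(V_A − V_B).
At A: distances to the source charges are 0.528 m, 0.0300 m; V_A = Σ kqᵢ/rᵢ = 1.34×10⁶ V.
At B: distances to the source charges are 0.609 m, 1.11 m; V_B = Σ kqᵢ/rᵢ = 9.88×10⁴ V.
ΔV = V_B − V_A = -1.25×10⁶ V.
W_field = −qΔV = −(-4.21×10⁻⁶ C)(-1.25×10⁶ V) = -5.25 J.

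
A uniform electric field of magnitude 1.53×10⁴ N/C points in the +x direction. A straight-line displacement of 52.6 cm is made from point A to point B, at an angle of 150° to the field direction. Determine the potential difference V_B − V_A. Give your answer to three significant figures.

Only the component of displacement along E changes the potential: ΔV = −E·d·cosθ.
ΔV = −(1.53×10⁴ V/m)(0.526 m)cos150° = 6970 V.

6970 V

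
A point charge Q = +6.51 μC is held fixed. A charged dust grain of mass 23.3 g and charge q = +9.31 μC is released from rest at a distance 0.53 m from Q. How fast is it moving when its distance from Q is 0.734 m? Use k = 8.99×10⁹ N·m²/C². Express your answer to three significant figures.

4.95 m/s

Only the electrostatic force acts, so mechanical energy is conserved: ½mv² = U₁ − U₂ = kQq(1/r₁ − 1/r₂).
U₁ − U₂ = (8.99×10⁹ N·m²/C²)(6.51×10⁻⁶ C)(9.31×10⁻⁶ C)(1/0.530 − 1/0.734) = 0.286 J.
v = √(2·0.286/0.0233) = 4.95 m/s.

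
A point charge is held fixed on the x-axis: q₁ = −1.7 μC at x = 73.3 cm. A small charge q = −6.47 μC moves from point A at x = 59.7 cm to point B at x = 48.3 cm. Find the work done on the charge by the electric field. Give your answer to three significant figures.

The work done by the electric force is W_field = −ΔU = −q(V_B − V_A) = q(V_A − V_B).
At A: distance to the source charge is 0.136 m; V_A = kq₁/r = -1.12×10⁵ V.
At B: distance to the source charge is 0.250 m; V_B = kq₁/r = -6.11×10⁴ V.
ΔV = V_B − V_A = 5.12×10⁴ V.
W_field = −qΔV = −(-6.47×10⁻⁶ C)(5.12×10⁴ V) = 0.332 J.

0.332 J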